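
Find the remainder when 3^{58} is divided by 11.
By Fermat: 3^{10} ≡ 1 (mod 11). 58 = 5×10 + 8. So 3^{58} ≡ 3^{8} ≡ 5 (mod 11)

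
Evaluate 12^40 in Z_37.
Using Fermat: 12^{36} ≡ 1 (mod 37). 40 ≡ 4 (mod 36). So 12^{40} ≡ 12^{4} ≡ 16 (mod 37)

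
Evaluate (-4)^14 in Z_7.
Using Fermat: (-4)^{6} ≡ 1 (mod 7). 14 ≡ 2 (mod 6). So (-4)^{14} ≡ (-4)^{2} ≡ 2 (mod 7)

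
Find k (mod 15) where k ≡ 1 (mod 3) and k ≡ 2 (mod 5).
M = 3 × 5 = 15. M₁ = 5, y₁ ≡ 2 (mod 3). M₂ = 3, y₂ ≡ 2 (mod 5). k = 1×5×2 + 2×3×2 ≡ 7 (mod 15)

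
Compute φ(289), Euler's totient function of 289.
272

Prime factorization: 289 = 17^2
Using the formula φ(n) = n × Π(1 - 1/p) for each prime factor p:
φ(289) = 289 × (1 - 1/17)
φ(289) = 272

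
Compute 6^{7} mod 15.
6

Using successive squaring:
Binary expansion of 7: 111
Powers of 6 mod 15 (each is the square of the previous):
  6^1 ≡ 6 (mod 15)
  6^2 ≡ 6² = 36 ≡ 6 (mod 15)
  6^4 ≡ 6² = 36 ≡ 6 (mod 15)
7 = 4 + 2 + 1, so 6^7 = 6^4 × 6^2 × 6^1 ≡ 6 × 6 × 6 (mod 15)
Multiplying step by step:
  6 × 6 = 36 ≡ 6 (mod 15)
  6 × 6 = 36 ≡ 6 (mod 15)
Result: 6^7 ≡ 6 (mod 15)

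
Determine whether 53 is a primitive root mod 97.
p - 1 = 96 has prime divisors 2, 3. Check 53^(96/q) mod 97 for each: 53^(96/2) = 53^48 ≡ 1, 53^(96/3) = 53^32 ≡ 35 (mod 97). Since 53^48 ≡ 1 (mod 97), the order of 53 divides 48 (in fact the order is 48) ≠ 96, so it is not a primitive root.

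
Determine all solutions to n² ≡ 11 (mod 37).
The square roots of 11 mod 37 are 23 and 14. Verify: 23² = 529 ≡ 11 (mod 37)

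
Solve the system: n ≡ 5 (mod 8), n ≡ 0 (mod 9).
M = 8 × 9 = 72. M₁ = 9, y₁ ≡ 1 (mod 8). M₂ = 8, y₂ ≡ 8 (mod 9). n = 5×9×1 + 0×8×8 ≡ 45 (mod 72)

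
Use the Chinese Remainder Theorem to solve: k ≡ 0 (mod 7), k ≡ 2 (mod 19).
21

Using the Chinese Remainder Theorem:
M = product of moduli = 133
For equation 1: M_1 = 19, 19 ≡ 5 (mod 7), inverse of 19 mod 7 is 3 (check: 5 × 3 = 15 ≡ 1 (mod 7))
For equation 2: M_2 = 7, 7 ≡ 7 (mod 19), inverse of 7 mod 19 is 11 (check: 7 × 11 = 77 ≡ 1 (mod 19))
Combine: k ≡ Σ r_i×M_i×(M_i⁻¹ mod m_i) = 0×19×3 + 2×7×11 = 0 + 154 = 154
154 mod 133 = 21
k ≡ 21 (mod 133)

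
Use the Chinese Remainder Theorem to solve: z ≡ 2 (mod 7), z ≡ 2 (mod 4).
M = 7 × 4 = 28. M₁ = 4, y₁ ≡ 2 (mod 7). M₂ = 7, y₂ ≡ 3 (mod 4). z = 2×4×2 + 2×7×3 ≡ 2 (mod 28)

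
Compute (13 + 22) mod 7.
0

(13 + 22) = 35
35 mod 7 = 0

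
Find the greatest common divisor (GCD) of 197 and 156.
1

Using the Euclidean algorithm:
197 = 1 × 156 + 41
156 = 3 × 41 + 33
41 = 1 × 33 + 8
33 = 4 × 8 + 1
8 = 8 × 1 + 0

GCD(197, 156) = 1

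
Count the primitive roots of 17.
8

The number of primitive roots modulo p is φ(p-1) = φ(16)
φ(16) = 8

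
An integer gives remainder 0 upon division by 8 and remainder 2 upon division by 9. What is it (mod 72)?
M = 8 × 9 = 72. M₁ = 9, y₁ ≡ 1 (mod 8). M₂ = 8, y₂ ≡ 8 (mod 9). z = 0×9×1 + 2×8×8 ≡ 56 (mod 72). The smallest positive such number is 56.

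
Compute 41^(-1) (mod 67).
18

Using Extended Euclidean Algorithm:
gcd(41, 67) = 1
Bezout coefficients: 41 × 18 + 67 × -11 = 1
So 41 × 18 ≡ 1 (mod 67)
The inverse is 18 mod 67 = 18
Verification: 41 × 18 = 738 = 11 × 67 + 1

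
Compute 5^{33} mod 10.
5

Using successive squaring:
Binary expansion of 33: 100001
Powers of 5 mod 10 (each is the square of the previous):
  5^1 ≡ 5 (mod 10)
  5^2 ≡ 5² = 25 ≡ 5 (mod 10)
  5^4 ≡ 5² = 25 ≡ 5 (mod 10)
  5^8 ≡ 5² = 25 ≡ 5 (mod 10)
  5^16 ≡ 5² = 25 ≡ 5 (mod 10)
  5^32 ≡ 5² = 25 ≡ 5 (mod 10)
33 = 32 + 1, so 5^33 = 5^32 × 5^1 ≡ 5 × 5 (mod 10)
Multiplying step by step:
  5 × 5 = 25 ≡ 5 (mod 10)
Result: 5^33 ≡ 5 (mod 10)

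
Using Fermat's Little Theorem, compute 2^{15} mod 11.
10

By Fermat's Little Theorem, a^(p-1) ≡ 1 (mod p) for prime p and gcd(a, p) = 1
Here p = 11, so 2^10 ≡ 1 (mod 11)
We can reduce the exponent: 15 mod 10 = 5
So 2^15 ≡ 2^5 (mod 11)
Computing: 2^5 mod 11 = 10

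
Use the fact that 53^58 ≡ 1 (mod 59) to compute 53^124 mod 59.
By Fermat: 53^{58} ≡ 1 (mod 59). 124 = 2×58 + 8. So 53^{124} ≡ 53^{8} ≡ 4 (mod 59)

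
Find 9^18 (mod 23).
Using repeated squaring. 18 = 16 + 2 (binary 10010). Repeated squaring mod 23: 9^1 ≡ 9; 9^2 ≡ 9² = 81 ≡ 12; 9^4 ≡ 12² = 144 ≡ 6; 9^8 ≡ 6² = 36 ≡ 13; 9^16 ≡ 13² = 169 ≡ 8. Multiply: 9^18 = 9^16 × 9^2 ≡ 8 × 12 (mod 23): 8 × 12 = 96 ≡ 4. So 9^18 ≡ 4 (mod 23).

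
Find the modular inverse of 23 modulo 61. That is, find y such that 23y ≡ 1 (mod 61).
8

Using Extended Euclidean Algorithm:
gcd(23, 61) = 1
Bezout coefficients: 23 × 8 + 61 × -3 = 1
So 23 × 8 ≡ 1 (mod 61)
The inverse is 8 mod 61 = 8
Verification: 23 × 8 = 184 = 3 × 61 + 1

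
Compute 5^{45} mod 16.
5

Using successive squaring:
Binary expansion of 45: 101101
Powers of 5 mod 16 (each is the square of the previous):
  5^1 ≡ 5 (mod 16)
  5^2 ≡ 5² = 25 ≡ 9 (mod 16)
  5^4 ≡ 9² = 81 ≡ 1 (mod 16)
  5^8 ≡ 1² = 1 ≡ 1 (mod 16)
  5^16 ≡ 1² = 1 ≡ 1 (mod 16)
  5^32 ≡ 1² = 1 ≡ 1 (mod 16)
45 = 32 + 8 + 4 + 1, so 5^45 = 5^32 × 5^8 × 5^4 × 5^1 ≡ 1 × 1 × 1 × 5 (mod 16)
Multiplying step by step:
  1 × 1 = 1 ≡ 1 (mod 16)
  1 × 1 = 1 ≡ 1 (mod 16)
  1 × 5 = 5 ≡ 5 (mod 16)
Result: 5^45 ≡ 5 (mod 16)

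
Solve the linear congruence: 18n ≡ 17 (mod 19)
2

Since gcd(18, 19) = 1 divides 17, a solution exists.
Multiply both sides by the inverse of 18 mod 19:
  18^(-1) mod 19 = 18
  x ≡ 18 × 17 ≡ 306 ≡ 2 (mod 19)
Verification: 18 × 2 = 36 = 1 × 19 + 17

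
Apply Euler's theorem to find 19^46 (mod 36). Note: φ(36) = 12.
By Euler: 19^{12} ≡ 1 (mod 36) since gcd(19, 36) = 1. 46 = 3×12 + 10. So 19^{46} ≡ 19^{10} ≡ 1 (mod 36)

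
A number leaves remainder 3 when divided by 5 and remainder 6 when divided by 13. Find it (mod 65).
M = 5 × 13 = 65. M₁ = 13, y₁ ≡ 2 (mod 5). M₂ = 5, y₂ ≡ 8 (mod 13). r = 3×13×2 + 6×5×8 ≡ 58 (mod 65)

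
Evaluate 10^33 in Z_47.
Using repeated squaring. 33 = 32 + 1 (binary 100001). Repeated squaring mod 47: 10^1 ≡ 10; 10^2 ≡ 10² = 100 ≡ 6; 10^4 ≡ 6² = 36 ≡ 36; 10^8 ≡ 36² = 1296 ≡ 27; 10^16 ≡ 27² = 729 ≡ 24; 10^32 ≡ 24² = 576 ≡ 12. Multiply: 10^33 = 10^32 × 10^1 ≡ 12 × 10 (mod 47): 12 × 10 = 120 ≡ 26. So 10^33 ≡ 26 (mod 47).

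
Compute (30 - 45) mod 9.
3

(30 - 45) = -15
-15 mod 9 = 3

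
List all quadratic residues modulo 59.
QRs mod 59: {1, 3, 4, 5, 7, 9, 12, 15, 16, 17, 19, 20, 21, 22, 25, 26, 27, 28, 29, 35, 36, 41, 45, 46, 48, 49, 51, 53, 57}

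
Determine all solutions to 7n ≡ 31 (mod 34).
19

Since gcd(7, 34) = 1 divides 31, a solution exists.
Multiply both sides by the inverse of 7 mod 34:
  7^(-1) mod 34 = 5
  x ≡ 5 × 31 ≡ 155 ≡ 19 (mod 34)
Verification: 7 × 19 = 133 = 3 × 34 + 31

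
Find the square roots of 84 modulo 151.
The square roots of 84 mod 151 are 50 and 101. Verify: 50² = 2500 ≡ 84 (mod 151)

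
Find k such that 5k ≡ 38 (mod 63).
58

Since gcd(5, 63) = 1 divides 38, a solution exists.
Multiply both sides by the inverse of 5 mod 63:
  5^(-1) mod 63 = 38
  x ≡ 38 × 38 ≡ 1444 ≡ 58 (mod 63)
Verification: 5 × 58 = 290 = 4 × 63 + 38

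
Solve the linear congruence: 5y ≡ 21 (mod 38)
27

Since gcd(5, 38) = 1 divides 21, a solution exists.
Multiply both sides by the inverse of 5 mod 38:
  5^(-1) mod 38 = 23
  x ≡ 23 × 21 ≡ 483 ≡ 27 (mod 38)
Verification: 5 × 27 = 135 = 3 × 38 + 21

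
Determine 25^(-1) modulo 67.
25^(-1) ≡ 59 (mod 67). Verification: 25 × 59 = 1475 ≡ 1 (mod 67)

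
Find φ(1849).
1806

Prime factorization: 1849 = 43^2
Using the formula φ(n) = n × Π(1 - 1/p) for each prime factor p:
φ(1849) = 1849 × (1 - 1/43)
φ(1849) = 1806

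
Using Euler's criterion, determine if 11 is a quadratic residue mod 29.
By Euler's criterion: 11^{14} ≡ 28 (mod 29). Since this equals -1 (≡ 28), 11 is not a QR.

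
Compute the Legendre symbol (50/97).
(50/97) = 50^{48} mod 97 = 1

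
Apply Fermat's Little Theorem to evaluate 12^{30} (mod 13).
1

By Fermat's Little Theorem, a^(p-1) ≡ 1 (mod p) for prime p and gcd(a, p) = 1
Here p = 13, so 12^12 ≡ 1 (mod 13)
We can reduce the exponent: 30 mod 12 = 6
So 12^30 ≡ 12^6 (mod 13)
Computing: 12^6 mod 13 = 1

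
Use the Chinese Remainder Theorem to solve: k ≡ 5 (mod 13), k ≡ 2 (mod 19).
M = 13 × 19 = 247. M₁ = 19, y₁ ≡ 11 (mod 13). M₂ = 13, y₂ ≡ 3 (mod 19). k = 5×19×11 + 2×13×3 ≡ 135 (mod 247)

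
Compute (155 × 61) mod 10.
5

(155 × 61) = 9455
9455 mod 10 = 5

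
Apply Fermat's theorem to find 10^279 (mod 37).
By Fermat: 10^{36} ≡ 1 (mod 37). 279 ≡ 27 (mod 36). So 10^{279} ≡ 10^{27} ≡ 1 (mod 37)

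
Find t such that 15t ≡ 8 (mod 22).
2

Since gcd(15, 22) = 1 divides 8, a solution exists.
Multiply both sides by the inverse of 15 mod 22:
  15^(-1) mod 22 = 3
  x ≡ 3 × 8 ≡ 24 ≡ 2 (mod 22)
Verification: 15 × 2 = 30 = 1 × 22 + 8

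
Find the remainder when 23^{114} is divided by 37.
By Fermat: 23^{36} ≡ 1 (mod 37). 114 = 3×36 + 6. So 23^{114} ≡ 23^{6} ≡ 36 (mod 37)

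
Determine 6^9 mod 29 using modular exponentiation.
9 = 8 + 1 (binary 1001). Repeated squaring mod 29: 6^1 ≡ 6; 6^2 ≡ 6² = 36 ≡ 7; 6^4 ≡ 7² = 49 ≡ 20; 6^8 ≡ 20² = 400 ≡ 23. Multiply: 6^9 = 6^8 × 6^1 ≡ 23 × 6 (mod 29): 23 × 6 = 138 ≡ 22. So 6^9 ≡ 22 (mod 29).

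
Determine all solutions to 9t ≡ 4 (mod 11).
9

Since gcd(9, 11) = 1 divides 4, a solution exists.
Multiply both sides by the inverse of 9 mod 11:
  9^(-1) mod 11 = 5
  x ≡ 5 × 4 ≡ 20 ≡ 9 (mod 11)
Verification: 9 × 9 = 81 = 7 × 11 + 4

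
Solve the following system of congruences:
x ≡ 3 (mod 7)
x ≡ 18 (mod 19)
94

Using the Chinese Remainder Theorem:
M = product of moduli = 133
For equation 1: M_1 = 19, 19 ≡ 5 (mod 7), inverse of 19 mod 7 is 3 (check: 5 × 3 = 15 ≡ 1 (mod 7))
For equation 2: M_2 = 7, 7 ≡ 7 (mod 19), inverse of 7 mod 19 is 11 (check: 7 × 11 = 77 ≡ 1 (mod 19))
Combine: x ≡ Σ r_i×M_i×(M_i⁻¹ mod m_i) = 3×19×3 + 18×7×11 = 171 + 1386 = 1557
1557 mod 133 = 94
x ≡ 94 (mod 133)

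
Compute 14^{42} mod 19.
7

Using successive squaring:
Binary expansion of 42: 101010
Powers of 14 mod 19 (each is the square of the previous):
  14^1 ≡ 14 (mod 19)
  14^2 ≡ 14² = 196 ≡ 6 (mod 19)
  14^4 ≡ 6² = 36 ≡ 17 (mod 19)
  14^8 ≡ 17² = 289 ≡ 4 (mod 19)
  14^16 ≡ 4² = 16 ≡ 16 (mod 19)
  14^32 ≡ 16² = 256 ≡ 9 (mod 19)
42 = 32 + 8 + 2, so 14^42 = 14^32 × 14^8 × 14^2 ≡ 9 × 4 × 6 (mod 19)
Multiplying step by step:
  9 × 4 = 36 ≡ 17 (mod 19)
  17 × 6 = 102 ≡ 7 (mod 19)
Result: 14^42 ≡ 7 (mod 19)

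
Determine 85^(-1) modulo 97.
85^(-1) ≡ 8 (mod 97). Verification: 85 × 8 = 680 ≡ 1 (mod 97)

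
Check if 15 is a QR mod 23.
By Euler's criterion: 15^{11} ≡ 22 (mod 23). Since this equals -1 (≡ 22), 15 is not a QR.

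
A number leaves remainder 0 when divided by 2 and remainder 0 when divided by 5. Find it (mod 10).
M = 2 × 5 = 10. M₁ = 5, y₁ ≡ 1 (mod 2). M₂ = 2, y₂ ≡ 3 (mod 5). k = 0×5×1 + 0×2×3 ≡ 0 (mod 10)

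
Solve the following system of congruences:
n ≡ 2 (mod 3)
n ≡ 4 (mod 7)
11

Using the Chinese Remainder Theorem:
M = product of moduli = 21
For equation 1: M_1 = 7, 7 ≡ 1 (mod 3), inverse of 7 mod 3 is 1 (check: 1 × 1 = 1 ≡ 1 (mod 3))
For equation 2: M_2 = 3, 3 ≡ 3 (mod 7), inverse of 3 mod 7 is 5 (check: 3 × 5 = 15 ≡ 1 (mod 7))
Combine: n ≡ Σ r_i×M_i×(M_i⁻¹ mod m_i) = 2×7×1 + 4×3×5 = 14 + 60 = 74
74 mod 21 = 11
n ≡ 11 (mod 21)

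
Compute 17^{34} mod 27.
10

Using successive squaring:
Binary expansion of 34: 100010
Powers of 17 mod 27 (each is the square of the previous):
  17^1 ≡ 17 (mod 27)
  17^2 ≡ 17² = 289 ≡ 19 (mod 27)
  17^4 ≡ 19² = 361 ≡ 10 (mod 27)
  17^8 ≡ 10² = 100 ≡ 19 (mod 27)
  17^16 ≡ 19² = 361 ≡ 10 (mod 27)
  17^32 ≡ 10² = 100 ≡ 19 (mod 27)
34 = 32 + 2, so 17^34 = 17^32 × 17^2 ≡ 19 × 19 (mod 27)
Multiplying step by step:
  19 × 19 = 361 ≡ 10 (mod 27)
Result: 17^34 ≡ 10 (mod 27)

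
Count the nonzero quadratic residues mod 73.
For prime 73, there are (p-1)/2 = (73-1)/2 = 36 quadratic residues (excluding 0).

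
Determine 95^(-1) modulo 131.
95^(-1) ≡ 40 (mod 131). Verification: 95 × 40 = 3800 ≡ 1 (mod 131)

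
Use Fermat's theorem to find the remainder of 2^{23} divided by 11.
8

By Fermat's Little Theorem, a^(p-1) ≡ 1 (mod p) for prime p and gcd(a, p) = 1
Here p = 11, so 2^10 ≡ 1 (mod 11)
We can reduce the exponent: 23 mod 10 = 3
So 2^23 ≡ 2^3 (mod 11)
Computing: 2^3 mod 11 = 8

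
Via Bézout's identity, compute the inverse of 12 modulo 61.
Extended GCD: 12(-5) + 61(1) = 1. So 12^(-1) ≡ 56 ≡ 56 (mod 61). Verify: 12 × 56 = 672 ≡ 1 (mod 61)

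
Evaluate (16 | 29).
(16/29) = 16^{14} mod 29 = 1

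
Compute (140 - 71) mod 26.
17

(140 - 71) = 69
69 mod 26 = 17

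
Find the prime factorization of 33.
3 × 11

Divide by primes starting from smallest:
33 ÷ 3 = 11
11 ÷ 11 = 1

33 = 3 × 11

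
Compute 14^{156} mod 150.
136

Using successive squaring:
Binary expansion of 156: 10011100
Powers of 14 mod 150 (each is the square of the previous):
  14^1 ≡ 14 (mod 150)
  14^2 ≡ 14² = 196 ≡ 46 (mod 150)
  14^4 ≡ 46² = 2116 ≡ 16 (mod 150)
  14^8 ≡ 16² = 256 ≡ 106 (mod 150)
  14^16 ≡ 106² = 11236 ≡ 136 (mod 150)
  14^32 ≡ 136² = 18496 ≡ 46 (mod 150)
  14^64 ≡ 46² = 2116 ≡ 16 (mod 150)
  14^128 ≡ 16² = 256 ≡ 106 (mod 150)
156 = 128 + 16 + 8 + 4, so 14^156 = 14^128 × 14^16 × 14^8 × 14^4 ≡ 106 × 136 × 106 × 16 (mod 150)
Multiplying step by step:
  106 × 136 = 14416 ≡ 16 (mod 150)
  16 × 106 = 1696 ≡ 46 (mod 150)
  46 × 16 = 736 ≡ 136 (mod 150)
Result: 14^156 ≡ 136 (mod 150)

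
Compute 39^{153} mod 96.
39

Using successive squaring:
Binary expansion of 153: 10011001
Powers of 39 mod 96 (each is the square of the previous):
  39^1 ≡ 39 (mod 96)
  39^2 ≡ 39² = 1521 ≡ 81 (mod 96)
  39^4 ≡ 81² = 6561 ≡ 33 (mod 96)
  39^8 ≡ 33² = 1089 ≡ 33 (mod 96)
  39^16 ≡ 33² = 1089 ≡ 33 (mod 96)
  39^32 ≡ 33² = 1089 ≡ 33 (mod 96)
  39^64 ≡ 33² = 1089 ≡ 33 (mod 96)
  39^128 ≡ 33² = 1089 ≡ 33 (mod 96)
153 = 128 + 16 + 8 + 1, so 39^153 = 39^128 × 39^16 × 39^8 × 39^1 ≡ 33 × 33 × 33 × 39 (mod 96)
Multiplying step by step:
  33 × 33 = 1089 ≡ 33 (mod 96)
  33 × 33 = 1089 ≡ 33 (mod 96)
  33 × 39 = 1287 ≡ 39 (mod 96)
Result: 39^153 ≡ 39 (mod 96)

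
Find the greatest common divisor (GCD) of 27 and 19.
1

Using the Euclidean algorithm:
27 = 1 × 19 + 8
19 = 2 × 8 + 3
8 = 2 × 3 + 2
3 = 1 × 2 + 1
2 = 2 × 1 + 0

GCD(27, 19) = 1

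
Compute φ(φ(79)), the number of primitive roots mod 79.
Number of primitive roots mod 79 = φ(78) = 24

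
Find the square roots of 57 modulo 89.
The square roots of 57 mod 89 are 71 and 18. Verify: 71² = 5041 ≡ 57 (mod 89)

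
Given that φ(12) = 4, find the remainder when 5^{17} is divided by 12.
By Euler: 5^{4} ≡ 1 (mod 12) since gcd(5, 12) = 1. 17 = 4×4 + 1. So 5^{17} ≡ 5^{1} ≡ 5 (mod 12)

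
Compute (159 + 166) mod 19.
2

(159 + 166) = 325
325 mod 19 = 2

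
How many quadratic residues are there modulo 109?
For prime 109, there are (p-1)/2 = (109-1)/2 = 54 quadratic residues (excluding 0).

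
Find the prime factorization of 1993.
1993

Divide by primes starting from smallest:
1993 ÷ 1993 = 1

1993 = 1993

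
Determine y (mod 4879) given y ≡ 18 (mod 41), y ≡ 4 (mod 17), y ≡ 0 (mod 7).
1330

Using the Chinese Remainder Theorem:
M = product of moduli = 4879
For equation 1: M_1 = 119, 119 ≡ 37 (mod 41), inverse of 119 mod 41 is 10 (check: 37 × 10 = 370 ≡ 1 (mod 41))
For equation 2: M_2 = 287, 287 ≡ 15 (mod 17), inverse of 287 mod 17 is 8 (check: 15 × 8 = 120 ≡ 1 (mod 17))
For equation 3: M_3 = 697, 697 ≡ 4 (mod 7), inverse of 697 mod 7 is 2 (check: 4 × 2 = 8 ≡ 1 (mod 7))
Combine: y ≡ Σ r_i×M_i×(M_i⁻¹ mod m_i) = 18×119×10 + 4×287×8 + 0×697×2 = 21420 + 9184 + 0 = 30604
30604 mod 4879 = 1330
y ≡ 1330 (mod 4879)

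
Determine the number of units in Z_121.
110

Prime factorization: 121 = 11^2
Using the formula φ(n) = n × Π(1 - 1/p) for each prime factor p:
φ(121) = 121 × (1 - 1/11)
φ(121) = 110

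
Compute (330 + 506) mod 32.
4

(330 + 506) = 836
836 mod 32 = 4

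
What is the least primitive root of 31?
3

A primitive root g modulo p has order p-1 = 30
Prime divisors of 30: [2, 3, 5]
g is a primitive root iff g^(30/q) ≢ 1 (mod 31) for each prime divisor q
Testing small values:
  g = 2: 2^15 ≡ 1, 2^10 ≡ 1, 2^6 ≡ 2 (mod 31) → 2^15 ≡ 1, not primitive root
  g = 3: 3^15 ≡ 30, 3^10 ≡ 25, 3^6 ≡ 16 (mod 31) → none is 1, primitive root!
The smallest primitive root is 3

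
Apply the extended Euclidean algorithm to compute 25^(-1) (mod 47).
Extended GCD: 25(-15) + 47(8) = 1. So 25^(-1) ≡ 32 ≡ 32 (mod 47). Verify: 25 × 32 = 800 ≡ 1 (mod 47)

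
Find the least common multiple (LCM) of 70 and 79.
5530

First find GCD(70, 79) using the Euclidean algorithm:
70 = 0 × 79 + 70
79 = 1 × 70 + 9
70 = 7 × 9 + 7
9 = 1 × 7 + 2
7 = 3 × 2 + 1
2 = 2 × 1 + 0
GCD(70, 79) = 1

LCM formula: LCM(a, b) = (a × b) / GCD(a, b)
LCM(70, 79) = (70 × 79) / 1
LCM(70, 79) = 5530 / 1
LCM(70, 79) = 5530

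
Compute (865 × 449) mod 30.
5

(865 × 449) = 388385
388385 mod 30 = 5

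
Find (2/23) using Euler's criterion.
(2/23) = 2^{11} mod 23 = 1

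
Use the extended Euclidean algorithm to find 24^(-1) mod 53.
Extended GCD: 24(-11) + 53(5) = 1. So 24^(-1) ≡ 42 ≡ 42 (mod 53). Verify: 24 × 42 = 1008 ≡ 1 (mod 53)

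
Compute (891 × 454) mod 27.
0

(891 × 454) = 404514
404514 mod 27 = 0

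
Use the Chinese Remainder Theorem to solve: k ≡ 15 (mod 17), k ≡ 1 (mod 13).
M = 17 × 13 = 221. M₁ = 13, y₁ ≡ 4 (mod 17). M₂ = 17, y₂ ≡ 10 (mod 13). k = 15×13×4 + 1×17×10 ≡ 66 (mod 221)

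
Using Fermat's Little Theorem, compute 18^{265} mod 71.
20

By Fermat's Little Theorem, a^(p-1) ≡ 1 (mod p) for prime p and gcd(a, p) = 1
Here p = 71, so 18^70 ≡ 1 (mod 71)
We can reduce the exponent: 265 mod 70 = 55
So 18^265 ≡ 18^55 (mod 71)
Computing: 18^55 mod 71 = 20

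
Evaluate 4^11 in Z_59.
Using repeated squaring. 11 = 8 + 2 + 1 (binary 1011). Repeated squaring mod 59: 4^1 ≡ 4; 4^2 ≡ 4² = 16 ≡ 16; 4^4 ≡ 16² = 256 ≡ 20; 4^8 ≡ 20² = 400 ≡ 46. Multiply: 4^11 = 4^8 × 4^2 × 4^1 ≡ 46 × 16 × 4 (mod 59): 46 × 16 = 736 ≡ 28; 28 × 4 = 112 ≡ 53. So 4^11 ≡ 53 (mod 59).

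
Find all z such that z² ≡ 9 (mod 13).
The square roots of 9 mod 13 are 3 and 10. Verify: 3² = 9 ≡ 9 (mod 13)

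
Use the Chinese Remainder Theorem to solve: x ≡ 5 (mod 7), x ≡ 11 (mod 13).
89

Using the Chinese Remainder Theorem:
M = product of moduli = 91
For equation 1: M_1 = 13, 13 ≡ 6 (mod 7), inverse of 13 mod 7 is 6 (check: 6 × 6 = 36 ≡ 1 (mod 7))
For equation 2: M_2 = 7, 7 ≡ 7 (mod 13), inverse of 7 mod 13 is 2 (check: 7 × 2 = 14 ≡ 1 (mod 13))
Combine: x ≡ Σ r_i×M_i×(M_i⁻¹ mod m_i) = 5×13×6 + 11×7×2 = 390 + 154 = 544
544 mod 91 = 89
x ≡ 89 (mod 91)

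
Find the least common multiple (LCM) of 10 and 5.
10

First find GCD(10, 5) using the Euclidean algorithm:
10 = 2 × 5 + 0
GCD(10, 5) = 5

LCM formula: LCM(a, b) = (a × b) / GCD(a, b)
LCM(10, 5) = (10 × 5) / 5
LCM(10, 5) = 50 / 5
LCM(10, 5) = 10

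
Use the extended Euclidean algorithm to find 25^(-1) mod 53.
Extended GCD: 25(17) + 53(-8) = 1. So 25^(-1) ≡ 17 ≡ 17 (mod 53). Verify: 25 × 17 = 425 ≡ 1 (mod 53)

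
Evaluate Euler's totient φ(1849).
1806

Prime factorization: 1849 = 43^2
Using the formula φ(n) = n × Π(1 - 1/p) for each prime factor p:
φ(1849) = 1849 × (1 - 1/43)
φ(1849) = 1806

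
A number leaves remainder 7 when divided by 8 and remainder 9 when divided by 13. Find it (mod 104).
M = 8 × 13 = 104. M₁ = 13, y₁ ≡ 5 (mod 8). M₂ = 8, y₂ ≡ 5 (mod 13). t = 7×13×5 + 9×8×5 ≡ 87 (mod 104)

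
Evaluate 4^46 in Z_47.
Using Fermat: 4^{46} ≡ 1 (mod 47). 46 ≡ 0 (mod 46). So 4^{46} ≡ 4^{0} ≡ 1 (mod 47)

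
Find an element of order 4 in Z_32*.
7 has order 4 mod 32 since 7^{4} ≡ 1 (mod 32) and no smaller power works.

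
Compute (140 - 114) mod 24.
2

(140 - 114) = 26
26 mod 24 = 2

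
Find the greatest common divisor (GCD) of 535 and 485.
5

Using the Euclidean algorithm:
535 = 1 × 485 + 50
485 = 9 × 50 + 35
50 = 1 × 35 + 15
35 = 2 × 15 + 5
15 = 3 × 5 + 0

GCD(535, 485) = 5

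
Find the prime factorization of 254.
2 × 127

Divide by primes starting from smallest:
254 ÷ 2 = 127
127 ÷ 127 = 1

254 = 2 × 127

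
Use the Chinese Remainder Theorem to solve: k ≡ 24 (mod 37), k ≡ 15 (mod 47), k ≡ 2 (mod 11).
11013

Using the Chinese Remainder Theorem:
M = product of moduli = 19129
For equation 1: M_1 = 517, 517 ≡ 36 (mod 37), inverse of 517 mod 37 is 36 (check: 36 × 36 = 1296 ≡ 1 (mod 37))
For equation 2: M_2 = 407, 407 ≡ 31 (mod 47), inverse of 407 mod 47 is 44 (check: 31 × 44 = 1364 ≡ 1 (mod 47))
For equation 3: M_3 = 1739, 1739 ≡ 1 (mod 11), inverse of 1739 mod 11 is 1 (check: 1 × 1 = 1 ≡ 1 (mod 11))
Combine: k ≡ Σ r_i×M_i×(M_i⁻¹ mod m_i) = 24×517×36 + 15×407×44 + 2×1739×1 = 446688 + 268620 + 3478 = 718786
718786 mod 19129 = 11013
k ≡ 11013 (mod 19129)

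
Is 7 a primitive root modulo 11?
p - 1 = 10 has prime divisors 2, 5. Check 7^(10/q) mod 11 for each: 7^(10/2) = 7^5 ≡ 10, 7^(10/5) = 7^2 ≡ 5 (mod 11). None of these is 1, so 7 has order 10 = φ(11), so it is a primitive root mod 11.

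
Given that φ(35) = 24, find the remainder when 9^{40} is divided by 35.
By Euler: 9^{24} ≡ 1 (mod 35) since gcd(9, 35) = 1. 40 = 1×24 + 16. So 9^{40} ≡ 9^{16} ≡ 16 (mod 35)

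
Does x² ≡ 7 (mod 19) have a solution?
By Euler's criterion: 7^{9} ≡ 1 (mod 19). Since this equals 1, 7 is a QR.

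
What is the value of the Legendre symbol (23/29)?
(23/29) = 23^{14} mod 29 = 1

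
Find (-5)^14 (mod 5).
Using repeated squaring. (-5) ≡ 0 (mod 5). 14 = 8 + 4 + 2 (binary 1110). Repeated squaring mod 5: 0^1 ≡ 0; 0^2 ≡ 0² = 0 ≡ 0; 0^4 ≡ 0² = 0 ≡ 0; 0^8 ≡ 0² = 0 ≡ 0. Multiply: (-5)^14 ≡ 0^8 × 0^4 × 0^2 ≡ 0 × 0 × 0 (mod 5): 0 × 0 = 0 ≡ 0; 0 × 0 = 0 ≡ 0. So (-5)^14 ≡ 0 (mod 5).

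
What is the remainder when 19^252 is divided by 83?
Using Fermat: 19^{82} ≡ 1 (mod 83). 252 ≡ 6 (mod 82). So 19^{252} ≡ 19^{6} ≡ 70 (mod 83)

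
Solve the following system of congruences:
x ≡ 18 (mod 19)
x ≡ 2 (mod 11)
189

Using the Chinese Remainder Theorem:
M = product of moduli = 209
For equation 1: M_1 = 11, 11 ≡ 11 (mod 19), inverse of 11 mod 19 is 7 (check: 11 × 7 = 77 ≡ 1 (mod 19))
For equation 2: M_2 = 19, 19 ≡ 8 (mod 11), inverse of 19 mod 11 is 7 (check: 8 × 7 = 56 ≡ 1 (mod 11))
Combine: x ≡ Σ r_i×M_i×(M_i⁻¹ mod m_i) = 18×11×7 + 2×19×7 = 1386 + 266 = 1652
1652 mod 209 = 189
x ≡ 189 (mod 209)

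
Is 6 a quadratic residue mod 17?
By Euler's criterion: 6^{8} ≡ 16 (mod 17). Since this equals -1 (≡ 16), 6 is not a QR.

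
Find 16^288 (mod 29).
Using Fermat: 16^{28} ≡ 1 (mod 29). 288 ≡ 8 (mod 28). So 16^{288} ≡ 16^{8} ≡ 16 (mod 29)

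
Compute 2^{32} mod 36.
4

Using successive squaring:
Binary expansion of 32: 100000
Powers of 2 mod 36 (each is the square of the previous):
  2^1 ≡ 2 (mod 36)
  2^2 ≡ 2² = 4 ≡ 4 (mod 36)
  2^4 ≡ 4² = 16 ≡ 16 (mod 36)
  2^8 ≡ 16² = 256 ≡ 4 (mod 36)
  2^16 ≡ 4² = 16 ≡ 16 (mod 36)
  2^32 ≡ 16² = 256 ≡ 4 (mod 36)
32 is a power of 2, so 2^32 is the last square: ≡ 4 (mod 36)
Result: 2^32 ≡ 4 (mod 36)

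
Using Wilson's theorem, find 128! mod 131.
(130)! = (128)! × (129) × (130) ≡ -1 (mod 131). So (128)! ≡ -1 × [(130)(129)]^(-1) ≡ 65 (mod 131)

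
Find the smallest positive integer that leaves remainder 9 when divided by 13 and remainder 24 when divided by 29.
M = 13 × 29 = 377. M₁ = 29, y₁ ≡ 9 (mod 13). M₂ = 13, y₂ ≡ 9 (mod 29). x = 9×29×9 + 24×13×9 ≡ 256 (mod 377). The smallest positive such number is 256.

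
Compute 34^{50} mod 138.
124

Using successive squaring:
Binary expansion of 50: 110010
Powers of 34 mod 138 (each is the square of the previous):
  34^1 ≡ 34 (mod 138)
  34^2 ≡ 34² = 1156 ≡ 52 (mod 138)
  34^4 ≡ 52² = 2704 ≡ 82 (mod 138)
  34^8 ≡ 82² = 6724 ≡ 100 (mod 138)
  34^16 ≡ 100² = 10000 ≡ 64 (mod 138)
  34^32 ≡ 64² = 4096 ≡ 94 (mod 138)
50 = 32 + 16 + 2, so 34^50 = 34^32 × 34^16 × 34^2 ≡ 94 × 64 × 52 (mod 138)
Multiplying step by step:
  94 × 64 = 6016 ≡ 82 (mod 138)
  82 × 52 = 4264 ≡ 124 (mod 138)
Result: 34^50 ≡ 124 (mod 138)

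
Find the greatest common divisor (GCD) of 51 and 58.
1

Using the Euclidean algorithm:
51 = 0 × 58 + 51
58 = 1 × 51 + 7
51 = 7 × 7 + 2
7 = 3 × 2 + 1
2 = 2 × 1 + 0

GCD(51, 58) = 1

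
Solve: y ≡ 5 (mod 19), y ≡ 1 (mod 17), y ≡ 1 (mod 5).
M = 19 × 17 × 5 = 1615. M₁ = 85, y₁ ≡ 17 (mod 19). M₂ = 95, y₂ ≡ 12 (mod 17). M₃ = 323, y₃ ≡ 2 (mod 5). y = 5×85×17 + 1×95×12 + 1×323×2 ≡ 936 (mod 1615)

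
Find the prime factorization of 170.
2 × 5 × 17

Divide by primes starting from smallest:
170 ÷ 2 = 85
85 ÷ 5 = 17
17 ÷ 17 = 1

170 = 2 × 5 × 17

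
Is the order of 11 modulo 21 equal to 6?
Yes, ord_21(11) = 6.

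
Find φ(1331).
1210

Prime factorization: 1331 = 11^3
Using the formula φ(n) = n × Π(1 - 1/p) for each prime factor p:
φ(1331) = 1331 × (1 - 1/11)
φ(1331) = 1210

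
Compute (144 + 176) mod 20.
0

(144 + 176) = 320
320 mod 20 = 0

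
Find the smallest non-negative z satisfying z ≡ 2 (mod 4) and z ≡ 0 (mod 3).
M = 4 × 3 = 12. M₁ = 3, y₁ ≡ 3 (mod 4). M₂ = 4, y₂ ≡ 1 (mod 3). z = 2×3×3 + 0×4×1 ≡ 6 (mod 12)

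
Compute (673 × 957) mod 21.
12

(673 × 957) = 644061
644061 mod 21 = 12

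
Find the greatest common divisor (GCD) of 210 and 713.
1

Using the Euclidean algorithm:
210 = 0 × 713 + 210
713 = 3 × 210 + 83
210 = 2 × 83 + 44
83 = 1 × 44 + 39
44 = 1 × 39 + 5
39 = 7 × 5 + 4
5 = 1 × 4 + 1
4 = 4 × 1 + 0

GCD(210, 713) = 1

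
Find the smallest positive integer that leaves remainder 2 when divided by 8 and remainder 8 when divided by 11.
M = 8 × 11 = 88. M₁ = 11, y₁ ≡ 3 (mod 8). M₂ = 8, y₂ ≡ 7 (mod 11). t = 2×11×3 + 8×8×7 ≡ 74 (mod 88). The smallest positive such number is 74.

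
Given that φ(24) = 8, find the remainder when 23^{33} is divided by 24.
By Euler: 23^{8} ≡ 1 (mod 24) since gcd(23, 24) = 1. 33 = 4×8 + 1. So 23^{33} ≡ 23^{1} ≡ 23 (mod 24)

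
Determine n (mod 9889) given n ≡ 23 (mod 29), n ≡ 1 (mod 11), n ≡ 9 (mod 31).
8317

Using the Chinese Remainder Theorem:
M = product of moduli = 9889
For equation 1: M_1 = 341, 341 ≡ 22 (mod 29), inverse of 341 mod 29 is 4 (check: 22 × 4 = 88 ≡ 1 (mod 29))
For equation 2: M_2 = 899, 899 ≡ 8 (mod 11), inverse of 899 mod 11 is 7 (check: 8 × 7 = 56 ≡ 1 (mod 11))
For equation 3: M_3 = 319, 319 ≡ 9 (mod 31), inverse of 319 mod 31 is 7 (check: 9 × 7 = 63 ≡ 1 (mod 31))
Combine: n ≡ Σ r_i×M_i×(M_i⁻¹ mod m_i) = 23×341×4 + 1×899×7 + 9×319×7 = 31372 + 6293 + 20097 = 57762
57762 mod 9889 = 8317
n ≡ 8317 (mod 9889)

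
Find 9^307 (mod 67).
Using Fermat: 9^{66} ≡ 1 (mod 67). 307 ≡ 43 (mod 66). So 9^{307} ≡ 9^{43} ≡ 15 (mod 67)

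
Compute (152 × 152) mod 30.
4

(152 × 152) = 23104
23104 mod 30 = 4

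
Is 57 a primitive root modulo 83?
Yes

To verify, check if 57^(82/q) ≢ 1 (mod 83) for each prime divisor q of 82
Divisors of 82 = 82: [1, 2, 41, 82]
  57^(82/41) = 57^2 ≡ 12 (mod 83)
  57^(82/2) = 57^41 ≡ 82 (mod 83)
Conclusion: 57 is a primitive root modulo 83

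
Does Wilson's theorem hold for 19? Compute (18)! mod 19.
(18)! mod 19 = 18. Since this equals -1 (mod 19), Wilson confirms 19 is prime.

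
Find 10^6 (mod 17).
6 = 4 + 2 (binary 110). Repeated squaring mod 17: 10^1 ≡ 10; 10^2 ≡ 10² = 100 ≡ 15; 10^4 ≡ 15² = 225 ≡ 4. Multiply: 10^6 = 10^4 × 10^2 ≡ 4 × 15 (mod 17): 4 × 15 = 60 ≡ 9. So 10^6 ≡ 9 (mod 17).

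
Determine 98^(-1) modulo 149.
98^(-1) ≡ 111 (mod 149). Verification: 98 × 111 = 10878 ≡ 1 (mod 149)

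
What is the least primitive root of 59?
2

A primitive root g modulo p has order p-1 = 58
Prime divisors of 58: [2, 29]
g is a primitive root iff g^(58/q) ≢ 1 (mod 59) for each prime divisor q
Testing small values:
  g = 2: 2^29 ≡ 58, 2^2 ≡ 4 (mod 59) → none is 1, primitive root!
The smallest primitive root is 2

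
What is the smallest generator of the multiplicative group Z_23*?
p - 1 = 22 has prime divisors 2, 11. h is a primitive root mod 23 iff h^(22/q) ≢ 1 (mod 23) for each such q.
h = 2: 2^11 ≡ 1, 2^2 ≡ 4 (mod 23); 2^11 ≡ 1, so not a primitive root.
h = 3: 3^11 ≡ 1, 3^2 ≡ 9 (mod 23); 3^11 ≡ 1, so not a primitive root.
h = 4: 4^11 ≡ 1, 4^2 ≡ 16 (mod 23); 4^11 ≡ 1, so not a primitive root.
h = 5: 5^11 ≡ 22, 5^2 ≡ 2 (mod 23); none is 1, so 5 has order 22 and is a primitive root.
The smallest primitive root mod 23 is g = 5.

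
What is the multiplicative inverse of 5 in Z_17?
7

Using Extended Euclidean Algorithm:
gcd(5, 17) = 1
Bezout coefficients: 5 × 7 + 17 × -2 = 1
So 5 × 7 ≡ 1 (mod 17)
The inverse is 7 mod 17 = 7
Verification: 5 × 7 = 35 = 2 × 17 + 1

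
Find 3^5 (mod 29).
5 = 4 + 1 (binary 101). Repeated squaring mod 29: 3^1 ≡ 3; 3^2 ≡ 3² = 9 ≡ 9; 3^4 ≡ 9² = 81 ≡ 23. Multiply: 3^5 = 3^4 × 3^1 ≡ 23 × 3 (mod 29): 23 × 3 = 69 ≡ 11. So 3^5 ≡ 11 (mod 29).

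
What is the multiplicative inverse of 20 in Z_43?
20^(-1) ≡ 28 (mod 43). Verification: 20 × 28 = 560 ≡ 1 (mod 43)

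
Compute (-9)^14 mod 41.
Using repeated squaring. (-9) ≡ 32 (mod 41). 14 = 8 + 4 + 2 (binary 1110). Repeated squaring mod 41: 32^1 ≡ 32; 32^2 ≡ 32² = 1024 ≡ 40; 32^4 ≡ 40² = 1600 ≡ 1; 32^8 ≡ 1² = 1 ≡ 1. Multiply: (-9)^14 ≡ 32^8 × 32^4 × 32^2 ≡ 1 × 1 × 40 (mod 41): 1 × 1 = 1 ≡ 1; 1 × 40 = 40 ≡ 40. So (-9)^14 ≡ 40 (mod 41).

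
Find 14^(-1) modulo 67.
24

Using Extended Euclidean Algorithm:
gcd(14, 67) = 1
Bezout coefficients: 14 × 24 + 67 × -5 = 1
So 14 × 24 ≡ 1 (mod 67)
The inverse is 24 mod 67 = 24
Verification: 14 × 24 = 336 = 5 × 67 + 1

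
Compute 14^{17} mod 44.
20

Using successive squaring:
Binary expansion of 17: 10001
Powers of 14 mod 44 (each is the square of the previous):
  14^1 ≡ 14 (mod 44)
  14^2 ≡ 14² = 196 ≡ 20 (mod 44)
  14^4 ≡ 20² = 400 ≡ 4 (mod 44)
  14^8 ≡ 4² = 16 ≡ 16 (mod 44)
  14^16 ≡ 16² = 256 ≡ 36 (mod 44)
17 = 16 + 1, so 14^17 = 14^16 × 14^1 ≡ 36 × 14 (mod 44)
Multiplying step by step:
  36 × 14 = 504 ≡ 20 (mod 44)
Result: 14^17 ≡ 20 (mod 44)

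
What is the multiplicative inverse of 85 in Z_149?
85^(-1) ≡ 142 (mod 149). Verification: 85 × 142 = 12070 ≡ 1 (mod 149)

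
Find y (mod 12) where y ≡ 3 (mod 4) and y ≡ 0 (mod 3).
M = 4 × 3 = 12. M₁ = 3, y₁ ≡ 3 (mod 4). M₂ = 4, y₂ ≡ 1 (mod 3). y = 3×3×3 + 0×4×1 ≡ 3 (mod 12)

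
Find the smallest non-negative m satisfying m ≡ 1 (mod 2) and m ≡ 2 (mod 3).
M = 2 × 3 = 6. M₁ = 3, y₁ ≡ 1 (mod 2). M₂ = 2, y₂ ≡ 2 (mod 3). m = 1×3×1 + 2×2×2 ≡ 5 (mod 6)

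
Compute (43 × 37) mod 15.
1

(43 × 37) = 1591
1591 mod 15 = 1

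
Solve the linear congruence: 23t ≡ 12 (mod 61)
35

Since gcd(23, 61) = 1 divides 12, a solution exists.
Multiply both sides by the inverse of 23 mod 61:
  23^(-1) mod 61 = 8
  x ≡ 8 × 12 ≡ 96 ≡ 35 (mod 61)
Verification: 23 × 35 = 805 = 13 × 61 + 12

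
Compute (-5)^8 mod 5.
(-5) ≡ 0 (mod 5). 8 = 8 (binary 1000). Repeated squaring mod 5: 0^1 ≡ 0; 0^2 ≡ 0² = 0 ≡ 0; 0^4 ≡ 0² = 0 ≡ 0; 0^8 ≡ 0² = 0 ≡ 0. So (-5)^8 ≡ 0 (mod 5).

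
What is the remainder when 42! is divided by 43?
By Wilson's theorem, (42)! ≡ -1 ≡ 42 (mod 43)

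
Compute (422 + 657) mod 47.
45

(422 + 657) = 1079
1079 mod 47 = 45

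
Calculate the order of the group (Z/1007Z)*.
936

Prime factorization: 1007 = 19 × 53
Using the formula φ(n) = n × Π(1 - 1/p) for each prime factor p:
φ(1007) = 1007 × (1 - 1/19) × (1 - 1/53)
φ(1007) = 936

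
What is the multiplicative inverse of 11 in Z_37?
27

Using Extended Euclidean Algorithm:
gcd(11, 37) = 1
Bezout coefficients: 11 × -10 + 37 × 3 = 1
So 11 × -10 ≡ 1 (mod 37)
The inverse is -10 mod 37 = 27
Verification: 11 × 27 = 297 = 8 × 37 + 1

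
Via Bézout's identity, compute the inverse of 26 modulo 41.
Extended GCD: 26(-11) + 41(7) = 1. So 26^(-1) ≡ 30 ≡ 30 (mod 41). Verify: 26 × 30 = 780 ≡ 1 (mod 41)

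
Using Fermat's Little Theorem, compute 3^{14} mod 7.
2

By Fermat's Little Theorem, a^(p-1) ≡ 1 (mod p) for prime p and gcd(a, p) = 1
Here p = 7, so 3^6 ≡ 1 (mod 7)
We can reduce the exponent: 14 mod 6 = 2
So 3^14 ≡ 3^2 (mod 7)
Computing: 3^2 mod 7 = 2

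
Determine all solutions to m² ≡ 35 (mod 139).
The square roots of 35 mod 139 are 69 and 70. Verify: 69² = 4761 ≡ 35 (mod 139)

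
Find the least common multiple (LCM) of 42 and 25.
1050

First find GCD(42, 25) using the Euclidean algorithm:
42 = 1 × 25 + 17
25 = 1 × 17 + 8
17 = 2 × 8 + 1
8 = 8 × 1 + 0
GCD(42, 25) = 1

LCM formula: LCM(a, b) = (a × b) / GCD(a, b)
LCM(42, 25) = (42 × 25) / 1
LCM(42, 25) = 1050 / 1
LCM(42, 25) = 1050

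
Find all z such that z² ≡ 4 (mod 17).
The square roots of 4 mod 17 are 2 and 15. Verify: 2² = 4 ≡ 4 (mod 17)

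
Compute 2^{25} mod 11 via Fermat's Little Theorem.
10

By Fermat's Little Theorem, a^(p-1) ≡ 1 (mod p) for prime p and gcd(a, p) = 1
Here p = 11, so 2^10 ≡ 1 (mod 11)
We can reduce the exponent: 25 mod 10 = 5
So 2^25 ≡ 2^5 (mod 11)
Computing: 2^5 mod 11 = 10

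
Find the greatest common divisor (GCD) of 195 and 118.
1

Using the Euclidean algorithm:
195 = 1 × 118 + 77
118 = 1 × 77 + 41
77 = 1 × 41 + 36
41 = 1 × 36 + 5
36 = 7 × 5 + 1
5 = 5 × 1 + 0

GCD(195, 118) = 1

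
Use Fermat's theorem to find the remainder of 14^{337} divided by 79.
17

By Fermat's Little Theorem, a^(p-1) ≡ 1 (mod p) for prime p and gcd(a, p) = 1
Here p = 79, so 14^78 ≡ 1 (mod 79)
We can reduce the exponent: 337 mod 78 = 25
So 14^337 ≡ 14^25 (mod 79)
Computing: 14^25 mod 79 = 17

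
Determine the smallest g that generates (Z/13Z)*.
2

A primitive root g modulo p has order p-1 = 12
Prime divisors of 12: [2, 3]
g is a primitive root iff g^(12/q) ≢ 1 (mod 13) for each prime divisor q
Testing small values:
  g = 2: 2^6 ≡ 12, 2^4 ≡ 3 (mod 13) → none is 1, primitive root!
The smallest primitive root is 2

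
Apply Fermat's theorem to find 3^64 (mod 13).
By Fermat: 3^{12} ≡ 1 (mod 13). 64 = 5×12 + 4. So 3^{64} ≡ 3^{4} ≡ 3 (mod 13)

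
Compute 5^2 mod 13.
2 = 2 (binary 10). Repeated squaring mod 13: 5^1 ≡ 5; 5^2 ≡ 5² = 25 ≡ 12. So 5^2 ≡ 12 (mod 13).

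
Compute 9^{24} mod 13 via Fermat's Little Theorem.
1

By Fermat's Little Theorem, a^(p-1) ≡ 1 (mod p) for prime p and gcd(a, p) = 1
Here p = 13, so 9^12 ≡ 1 (mod 13)
We can reduce the exponent: 24 mod 12 = 0
So 9^24 ≡ 9^0 (mod 13)
Computing: 9^0 mod 13 = 1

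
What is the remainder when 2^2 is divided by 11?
2 = 2 (binary 10). Repeated squaring mod 11: 2^1 ≡ 2; 2^2 ≡ 2² = 4 ≡ 4. So 2^2 ≡ 4 (mod 11).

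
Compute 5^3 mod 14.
3 = 2 + 1 (binary 11). Repeated squaring mod 14: 5^1 ≡ 5; 5^2 ≡ 5² = 25 ≡ 11. Multiply: 5^3 = 5^2 × 5^1 ≡ 11 × 5 (mod 14): 11 × 5 = 55 ≡ 13. So 5^3 ≡ 13 (mod 14).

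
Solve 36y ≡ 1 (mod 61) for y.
36^(-1) ≡ 39 (mod 61). Verification: 36 × 39 = 1404 ≡ 1 (mod 61)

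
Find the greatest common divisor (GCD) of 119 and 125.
1

Using the Euclidean algorithm:
119 = 0 × 125 + 119
125 = 1 × 119 + 6
119 = 19 × 6 + 5
6 = 1 × 5 + 1
5 = 5 × 1 + 0

GCD(119, 125) = 1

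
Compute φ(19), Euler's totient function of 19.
18

Prime factorization: 19 = 19
Using the formula φ(n) = n × Π(1 - 1/p) for each prime factor p:
φ(19) = 19 × (1 - 1/19)
φ(19) = 18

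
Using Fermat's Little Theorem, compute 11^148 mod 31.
By Fermat: 11^{30} ≡ 1 (mod 31). 148 = 4×30 + 28. So 11^{148} ≡ 11^{28} ≡ 10 (mod 31)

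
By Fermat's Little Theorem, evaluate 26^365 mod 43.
By Fermat: 26^{42} ≡ 1 (mod 43). 365 = 8×42 + 29. So 26^{365} ≡ 26^{29} ≡ 33 (mod 43)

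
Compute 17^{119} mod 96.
17

Using successive squaring:
Binary expansion of 119: 1110111
Powers of 17 mod 96 (each is the square of the previous):
  17^1 ≡ 17 (mod 96)
  17^2 ≡ 17² = 289 ≡ 1 (mod 96)
  17^4 ≡ 1² = 1 ≡ 1 (mod 96)
  17^8 ≡ 1² = 1 ≡ 1 (mod 96)
  17^16 ≡ 1² = 1 ≡ 1 (mod 96)
  17^32 ≡ 1² = 1 ≡ 1 (mod 96)
  17^64 ≡ 1² = 1 ≡ 1 (mod 96)
119 = 64 + 32 + 16 + 4 + 2 + 1, so 17^119 = 17^64 × 17^32 × 17^16 × 17^4 × 17^2 × 17^1 ≡ 1 × 1 × 1 × 1 × 1 × 17 (mod 96)
Multiplying step by step:
  1 × 1 = 1 ≡ 1 (mod 96)
  1 × 1 = 1 ≡ 1 (mod 96)
  1 × 1 = 1 ≡ 1 (mod 96)
  1 × 1 = 1 ≡ 1 (mod 96)
  1 × 17 = 17 ≡ 17 (mod 96)
Result: 17^119 ≡ 17 (mod 96)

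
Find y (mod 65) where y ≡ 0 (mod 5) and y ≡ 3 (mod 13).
M = 5 × 13 = 65. M₁ = 13, y₁ ≡ 2 (mod 5). M₂ = 5, y₂ ≡ 8 (mod 13). y = 0×13×2 + 3×5×8 ≡ 55 (mod 65)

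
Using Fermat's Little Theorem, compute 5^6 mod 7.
By Fermat's Little Theorem, 5^{6} ≡ 1 (mod 7) since 7 is prime and gcd(5, 7) = 1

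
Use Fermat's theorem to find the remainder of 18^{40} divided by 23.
6

By Fermat's Little Theorem, a^(p-1) ≡ 1 (mod p) for prime p and gcd(a, p) = 1
Here p = 23, so 18^22 ≡ 1 (mod 23)
We can reduce the exponent: 40 mod 22 = 18
So 18^40 ≡ 18^18 (mod 23)
Computing: 18^18 mod 23 = 6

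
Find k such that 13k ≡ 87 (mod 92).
35

Since gcd(13, 92) = 1 divides 87, a solution exists.
Multiply both sides by the inverse of 13 mod 92:
  13^(-1) mod 92 = 85
  x ≡ 85 × 87 ≡ 7395 ≡ 35 (mod 92)
Verification: 13 × 35 = 455 = 4 × 92 + 87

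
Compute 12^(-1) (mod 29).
17

Using Extended Euclidean Algorithm:
gcd(12, 29) = 1
Bezout coefficients: 12 × -12 + 29 × 5 = 1
So 12 × -12 ≡ 1 (mod 29)
The inverse is -12 mod 29 = 17
Verification: 12 × 17 = 204 = 7 × 29 + 1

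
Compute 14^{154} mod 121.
81

Using successive squaring:
Binary expansion of 154: 10011010
Powers of 14 mod 121 (each is the square of the previous):
  14^1 ≡ 14 (mod 121)
  14^2 ≡ 14² = 196 ≡ 75 (mod 121)
  14^4 ≡ 75² = 5625 ≡ 59 (mod 121)
  14^8 ≡ 59² = 3481 ≡ 93 (mod 121)
  14^16 ≡ 93² = 8649 ≡ 58 (mod 121)
  14^32 ≡ 58² = 3364 ≡ 97 (mod 121)
  14^64 ≡ 97² = 9409 ≡ 92 (mod 121)
  14^128 ≡ 92² = 8464 ≡ 115 (mod 121)
154 = 128 + 16 + 8 + 2, so 14^154 = 14^128 × 14^16 × 14^8 × 14^2 ≡ 115 × 58 × 93 × 75 (mod 121)
Multiplying step by step:
  115 × 58 = 6670 ≡ 15 (mod 121)
  15 × 93 = 1395 ≡ 64 (mod 121)
  64 × 75 = 4800 ≡ 81 (mod 121)
Result: 14^154 ≡ 81 (mod 121)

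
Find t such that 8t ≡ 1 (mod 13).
8^(-1) ≡ 5 (mod 13). Verification: 8 × 5 = 40 ≡ 1 (mod 13)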